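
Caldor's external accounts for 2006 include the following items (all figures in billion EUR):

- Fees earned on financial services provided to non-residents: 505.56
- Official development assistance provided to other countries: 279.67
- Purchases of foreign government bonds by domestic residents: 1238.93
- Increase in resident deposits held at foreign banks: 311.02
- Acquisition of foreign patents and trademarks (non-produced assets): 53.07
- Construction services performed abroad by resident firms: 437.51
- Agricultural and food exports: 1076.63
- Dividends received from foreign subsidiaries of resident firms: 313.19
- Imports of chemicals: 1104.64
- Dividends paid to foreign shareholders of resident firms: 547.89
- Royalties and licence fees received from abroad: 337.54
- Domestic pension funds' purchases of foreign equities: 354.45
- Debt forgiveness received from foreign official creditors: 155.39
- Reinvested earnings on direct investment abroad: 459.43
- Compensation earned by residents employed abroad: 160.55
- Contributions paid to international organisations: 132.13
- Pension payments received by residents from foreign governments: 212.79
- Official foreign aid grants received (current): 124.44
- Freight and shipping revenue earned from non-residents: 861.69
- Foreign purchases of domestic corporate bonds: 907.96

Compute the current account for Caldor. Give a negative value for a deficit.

Goods: 1076.63 - 1104.64 = -28.01
Services: 437.51 + 337.54 + 861.69 + 505.56 = 2142.30
Primary income: 160.55 + 313.19 + 459.43 - 547.89 = 385.28
Secondary income: -279.67 + 212.79 - 132.13 + 124.44 = -74.57
Current account = (-28.01) + 2142.30 + 385.28 + (-74.57) = 2425.00
(Excluded from the current account — financial account: purchases of foreign government bonds by domestic residents 1238.93, increase in resident deposits held at foreign banks 311.02, domestic pension funds' purchases of foreign equities 354.45, foreign purchases of domestic corporate bonds 907.96; capital account: acquisition of foreign patents and trademarks (non-produced assets) 53.07, debt forgiveness received from foreign official creditors 155.39.)

2425.00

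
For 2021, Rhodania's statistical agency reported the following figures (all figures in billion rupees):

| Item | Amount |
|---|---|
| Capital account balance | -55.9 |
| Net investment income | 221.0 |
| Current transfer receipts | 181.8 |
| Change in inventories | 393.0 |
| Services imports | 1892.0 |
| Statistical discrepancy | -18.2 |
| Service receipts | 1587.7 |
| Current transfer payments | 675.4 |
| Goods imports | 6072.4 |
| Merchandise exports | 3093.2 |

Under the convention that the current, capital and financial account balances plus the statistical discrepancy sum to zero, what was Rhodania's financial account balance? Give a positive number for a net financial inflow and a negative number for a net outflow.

Goods balance = 3093.2 - 6072.4 = -2979.2
Services balance = 1587.7 - 1892.0 = -304.3
Trade balance (goods + services) = -2979.2 + (-304.3) = -3283.5
Net primary income = 221.0
Net secondary income = 181.8 - 675.4 = -493.6
Current account = -3283.5 + 221.0 + (-493.6) = -3556.1
Financial account = -(-3556.1 + (-55.9) + (-18.2)) = 3630.2

3630.2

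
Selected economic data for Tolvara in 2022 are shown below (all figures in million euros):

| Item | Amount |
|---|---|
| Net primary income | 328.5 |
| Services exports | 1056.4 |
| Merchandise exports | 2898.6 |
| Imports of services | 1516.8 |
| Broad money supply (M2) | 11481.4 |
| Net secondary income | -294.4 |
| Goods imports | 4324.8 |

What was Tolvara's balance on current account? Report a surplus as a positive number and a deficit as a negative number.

Goods balance = 2898.6 - 4324.8 = -1426.2
Services balance = 1056.4 - 1516.8 = -460.4
Trade balance (goods + services) = -1426.2 + (-460.4) = -1886.6
Net primary income = 328.5
Net secondary income = -294.4
Current account = -1886.6 + 328.5 + (-294.4) = -1852.5

-1852.5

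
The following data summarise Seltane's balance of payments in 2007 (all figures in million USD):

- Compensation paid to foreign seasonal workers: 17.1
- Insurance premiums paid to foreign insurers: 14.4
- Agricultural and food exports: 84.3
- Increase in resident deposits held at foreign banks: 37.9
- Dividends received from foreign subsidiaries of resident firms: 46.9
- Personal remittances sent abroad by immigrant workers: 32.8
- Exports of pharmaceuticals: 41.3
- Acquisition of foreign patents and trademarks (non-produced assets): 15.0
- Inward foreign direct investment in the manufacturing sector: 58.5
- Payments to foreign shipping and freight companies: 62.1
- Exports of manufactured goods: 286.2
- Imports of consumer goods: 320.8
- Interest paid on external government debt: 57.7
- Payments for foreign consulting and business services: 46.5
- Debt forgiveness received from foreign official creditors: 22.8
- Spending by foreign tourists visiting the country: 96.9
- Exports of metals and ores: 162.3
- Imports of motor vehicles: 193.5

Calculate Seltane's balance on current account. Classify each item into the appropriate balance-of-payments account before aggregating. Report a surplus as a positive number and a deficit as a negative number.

Goods: -193.5 + 286.2 + 84.3 - 320.8 + 162.3 + 41.3 = 59.8
Services: -62.1 - 14.4 - 46.5 + 96.9 = -26.1
Primary income: -17.1 - 57.7 + 46.9 = -27.9
Secondary income: -32.8
Current account = 59.8 + (-26.1) + (-27.9) + (-32.8) = -27.0
(Excluded from the current account — financial account: increase in resident deposits held at foreign banks 37.9, inward foreign direct investment in the manufacturing sector 58.5; capital account: acquisition of foreign patents and trademarks (non-produced assets) 15.0, debt forgiveness received from foreign official creditors 22.8.)

-27.0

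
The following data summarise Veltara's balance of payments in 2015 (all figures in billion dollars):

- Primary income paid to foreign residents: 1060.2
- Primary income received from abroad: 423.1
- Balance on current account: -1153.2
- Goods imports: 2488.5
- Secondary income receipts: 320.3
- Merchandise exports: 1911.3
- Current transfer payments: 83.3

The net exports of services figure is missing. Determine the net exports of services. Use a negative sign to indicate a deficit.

-175.9

Current account = goods balance + services balance + net primary income + net secondary income
Sum of the known components = -977.3
Net exports of services = CA - (known components) = -1153.2 - (-977.3) = -175.9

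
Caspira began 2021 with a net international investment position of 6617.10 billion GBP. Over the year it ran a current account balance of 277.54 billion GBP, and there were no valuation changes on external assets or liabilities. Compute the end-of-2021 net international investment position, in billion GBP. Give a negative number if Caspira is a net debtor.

With no valuation effects, change in NIIP = current account = 277.54
End-of-year NIIP = 6617.10 + 277.54 = 6894.64

6894.64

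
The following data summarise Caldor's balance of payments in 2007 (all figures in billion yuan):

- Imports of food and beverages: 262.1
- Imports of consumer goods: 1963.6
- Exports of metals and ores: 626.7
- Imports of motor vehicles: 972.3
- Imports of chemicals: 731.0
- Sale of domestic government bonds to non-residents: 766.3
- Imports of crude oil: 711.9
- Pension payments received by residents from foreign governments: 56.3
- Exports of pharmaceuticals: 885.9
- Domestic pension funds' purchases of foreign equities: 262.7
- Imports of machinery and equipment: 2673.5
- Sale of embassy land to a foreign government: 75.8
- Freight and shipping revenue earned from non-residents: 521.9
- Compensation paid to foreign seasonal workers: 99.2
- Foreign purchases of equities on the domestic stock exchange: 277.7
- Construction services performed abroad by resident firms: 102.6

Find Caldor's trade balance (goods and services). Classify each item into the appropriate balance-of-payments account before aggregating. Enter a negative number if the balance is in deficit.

Goods: 885.9 - 972.3 - 262.1 - 711.9 - 2673.5 - 731.0 + 626.7 - 1963.6 = -5801.8
Services: 521.9 + 102.6 = 624.5
Trade balance = -5801.8 + 624.5 = -5177.3
(Excluded from the trade balance — financial account: sale of domestic government bonds to non-residents 766.3, domestic pension funds' purchases of foreign equities 262.7, foreign purchases of equities on the domestic stock exchange 277.7; secondary income: pension payments received by residents from foreign governments 56.3; capital account: sale of embassy land to a foreign government 75.8; primary income: compensation paid to foreign seasonal workers 99.2.)

-5177.3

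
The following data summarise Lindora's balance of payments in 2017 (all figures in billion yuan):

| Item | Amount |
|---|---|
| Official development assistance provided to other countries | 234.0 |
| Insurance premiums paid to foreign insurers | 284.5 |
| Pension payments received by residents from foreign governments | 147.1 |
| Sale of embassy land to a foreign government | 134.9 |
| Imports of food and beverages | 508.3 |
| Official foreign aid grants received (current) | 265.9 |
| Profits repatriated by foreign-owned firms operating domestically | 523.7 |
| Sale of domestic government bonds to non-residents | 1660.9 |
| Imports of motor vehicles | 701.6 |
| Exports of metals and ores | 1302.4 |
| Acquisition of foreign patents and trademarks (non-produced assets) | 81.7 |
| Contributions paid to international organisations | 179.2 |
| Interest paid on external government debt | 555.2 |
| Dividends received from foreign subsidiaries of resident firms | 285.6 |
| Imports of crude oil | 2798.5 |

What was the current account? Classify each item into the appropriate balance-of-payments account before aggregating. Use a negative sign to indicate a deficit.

Goods: 1302.4 - 508.3 - 2798.5 - 701.6 = -2706.0
Services: -284.5
Primary income: 285.6 - 523.7 - 555.2 = -793.3
Secondary income: -179.2 - 234.0 + 147.1 + 265.9 = -0.2
Current account = (-2706.0) + (-284.5) + (-793.3) + (-0.2) = -3784.0
(Excluded from the current account — capital account: sale of embassy land to a foreign government 134.9, acquisition of foreign patents and trademarks (non-produced assets) 81.7; financial account: sale of domestic government bonds to non-residents 1660.9.)

-3784.0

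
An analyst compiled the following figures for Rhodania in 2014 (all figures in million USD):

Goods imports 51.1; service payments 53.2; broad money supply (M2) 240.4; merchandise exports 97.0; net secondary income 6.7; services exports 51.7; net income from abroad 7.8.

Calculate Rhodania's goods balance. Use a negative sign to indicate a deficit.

45.9

Goods balance = 97.0 - 51.1 = 45.9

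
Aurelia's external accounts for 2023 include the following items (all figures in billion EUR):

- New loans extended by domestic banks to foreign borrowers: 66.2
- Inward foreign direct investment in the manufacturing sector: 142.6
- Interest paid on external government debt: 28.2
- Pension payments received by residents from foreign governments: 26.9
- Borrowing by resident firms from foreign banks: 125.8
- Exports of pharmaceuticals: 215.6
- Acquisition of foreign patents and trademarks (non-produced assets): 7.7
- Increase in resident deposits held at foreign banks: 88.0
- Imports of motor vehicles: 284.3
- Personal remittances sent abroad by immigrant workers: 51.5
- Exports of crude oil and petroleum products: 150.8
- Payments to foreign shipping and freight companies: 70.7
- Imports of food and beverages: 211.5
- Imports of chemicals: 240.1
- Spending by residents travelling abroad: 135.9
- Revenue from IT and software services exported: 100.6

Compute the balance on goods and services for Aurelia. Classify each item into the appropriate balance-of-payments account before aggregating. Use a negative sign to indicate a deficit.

-475.5

Goods: -284.3 - 240.1 - 211.5 + 150.8 + 215.6 = -369.5
Services: -135.9 - 70.7 + 100.6 = -106.0
Trade balance = -369.5 + (-106.0) = -475.5
(Excluded from the trade balance — financial account: new loans extended by domestic banks to foreign borrowers 66.2, inward foreign direct investment in the manufacturing sector 142.6, borrowing by resident firms from foreign banks 125.8, increase in resident deposits held at foreign banks 88.0; primary income: interest paid on external government debt 28.2; secondary income: pension payments received by residents from foreign governments 26.9, personal remittances sent abroad by immigrant workers 51.5; capital account: acquisition of foreign patents and trademarks (non-produced assets) 7.7.)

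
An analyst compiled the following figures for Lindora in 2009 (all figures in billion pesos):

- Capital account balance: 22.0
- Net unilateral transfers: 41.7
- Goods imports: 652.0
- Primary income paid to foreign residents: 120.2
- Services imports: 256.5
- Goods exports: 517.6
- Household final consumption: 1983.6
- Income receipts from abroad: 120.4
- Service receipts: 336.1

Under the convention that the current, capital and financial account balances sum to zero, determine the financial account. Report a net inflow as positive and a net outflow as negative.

-9.1

Goods balance = 517.6 - 652.0 = -134.4
Services balance = 336.1 - 256.5 = 79.6
Trade balance (goods + services) = -134.4 + 79.6 = -54.8
Net primary income = 120.4 - 120.2 = 0.2
Net secondary income = 41.7
Current account = -54.8 + 0.2 + 41.7 = -12.9
Financial account = -(-12.9 + 22.0) = -9.1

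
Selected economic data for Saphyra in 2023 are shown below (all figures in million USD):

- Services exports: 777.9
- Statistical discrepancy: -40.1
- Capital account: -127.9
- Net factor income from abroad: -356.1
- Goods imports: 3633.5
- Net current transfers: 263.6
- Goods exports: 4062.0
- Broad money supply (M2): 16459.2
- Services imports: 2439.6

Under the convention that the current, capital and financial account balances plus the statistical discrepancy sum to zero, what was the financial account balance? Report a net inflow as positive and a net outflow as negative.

Goods balance = 4062.0 - 3633.5 = 428.5
Services balance = 777.9 - 2439.6 = -1661.7
Trade balance (goods + services) = 428.5 + (-1661.7) = -1233.2
Net primary income = -356.1
Net secondary income = 263.6
Current account = -1233.2 + (-356.1) + 263.6 = -1325.7
Financial account = -(-1325.7 + (-127.9) + (-40.1)) = 1493.7

1493.7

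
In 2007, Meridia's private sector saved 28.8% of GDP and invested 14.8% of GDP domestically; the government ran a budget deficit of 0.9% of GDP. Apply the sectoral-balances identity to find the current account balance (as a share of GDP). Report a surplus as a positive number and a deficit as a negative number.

13.1

By the sectoral-balances identity, CA = (S_private - I) + (T - G).
Private balance = 28.8 - 14.8 = 14.0
Government balance (T - G) = -0.9
CA = 14.0 + (-0.9) = 13.1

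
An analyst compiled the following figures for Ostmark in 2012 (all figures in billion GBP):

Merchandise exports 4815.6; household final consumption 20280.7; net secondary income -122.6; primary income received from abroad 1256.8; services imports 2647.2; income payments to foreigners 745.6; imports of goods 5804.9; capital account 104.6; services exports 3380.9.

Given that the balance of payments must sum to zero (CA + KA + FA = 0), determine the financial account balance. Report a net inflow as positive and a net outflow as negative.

Goods balance = 4815.6 - 5804.9 = -989.3
Services balance = 3380.9 - 2647.2 = 733.7
Trade balance (goods + services) = -989.3 + 733.7 = -255.6
Net primary income = 1256.8 - 745.6 = 511.2
Net secondary income = -122.6
Current account = -255.6 + 511.2 + (-122.6) = 133.0
Financial account = -(133.0 + 104.6) = -237.6

-237.6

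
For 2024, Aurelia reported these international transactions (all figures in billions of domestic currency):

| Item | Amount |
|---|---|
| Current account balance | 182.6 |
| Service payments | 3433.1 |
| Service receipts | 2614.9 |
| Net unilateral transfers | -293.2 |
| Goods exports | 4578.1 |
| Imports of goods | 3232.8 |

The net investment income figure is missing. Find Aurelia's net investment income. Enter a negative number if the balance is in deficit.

Current account = goods balance + services balance + net primary income + net secondary income
Sum of the known components = 233.9
Net investment income = CA - (known components) = 182.6 - 233.9 = -51.3

-51.3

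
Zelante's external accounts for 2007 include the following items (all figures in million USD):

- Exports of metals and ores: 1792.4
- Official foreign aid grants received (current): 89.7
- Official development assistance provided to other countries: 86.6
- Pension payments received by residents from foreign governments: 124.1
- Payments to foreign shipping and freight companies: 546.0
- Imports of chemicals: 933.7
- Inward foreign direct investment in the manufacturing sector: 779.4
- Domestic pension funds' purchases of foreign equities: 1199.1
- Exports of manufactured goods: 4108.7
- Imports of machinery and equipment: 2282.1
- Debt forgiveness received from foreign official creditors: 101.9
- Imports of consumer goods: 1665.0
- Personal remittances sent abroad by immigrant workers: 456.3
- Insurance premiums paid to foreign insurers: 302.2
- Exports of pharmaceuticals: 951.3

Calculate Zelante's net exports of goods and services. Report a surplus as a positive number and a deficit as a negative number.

Goods: 1792.4 - 1665.0 + 951.3 + 4108.7 - 2282.1 - 933.7 = 1971.6
Services: -546.0 - 302.2 = -848.2
Trade balance = 1971.6 + (-848.2) = 1123.4
(Excluded from the trade balance — secondary income: official foreign aid grants received (current) 89.7, official development assistance provided to other countries 86.6, pension payments received by residents from foreign governments 124.1, personal remittances sent abroad by immigrant workers 456.3; financial account: inward foreign direct investment in the manufacturing sector 779.4, domestic pension funds' purchases of foreign equities 1199.1; capital account: debt forgiveness received from foreign official creditors 101.9.)

1123.4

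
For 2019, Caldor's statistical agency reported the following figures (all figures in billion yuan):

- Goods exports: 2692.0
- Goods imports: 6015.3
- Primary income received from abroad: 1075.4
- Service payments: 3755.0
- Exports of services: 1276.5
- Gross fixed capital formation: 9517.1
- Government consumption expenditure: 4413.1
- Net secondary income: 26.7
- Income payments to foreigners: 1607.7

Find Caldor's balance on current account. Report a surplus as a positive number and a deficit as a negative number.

-6307.4

Goods balance = 2692.0 - 6015.3 = -3323.3
Services balance = 1276.5 - 3755.0 = -2478.5
Trade balance (goods + services) = -3323.3 + (-2478.5) = -5801.8
Net primary income = 1075.4 - 1607.7 = -532.3
Net secondary income = 26.7
Current account = -5801.8 + (-532.3) + 26.7 = -6307.4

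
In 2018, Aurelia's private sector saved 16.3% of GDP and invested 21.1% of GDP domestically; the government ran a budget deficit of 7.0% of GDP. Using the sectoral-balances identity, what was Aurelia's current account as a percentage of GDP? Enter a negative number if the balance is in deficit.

-11.8

By the sectoral-balances identity, CA = (S_private - I) + (T - G).
Private balance = 16.3 - 21.1 = -4.8
Government balance (T - G) = -7.0
CA = -4.8 + (-7.0) = -11.8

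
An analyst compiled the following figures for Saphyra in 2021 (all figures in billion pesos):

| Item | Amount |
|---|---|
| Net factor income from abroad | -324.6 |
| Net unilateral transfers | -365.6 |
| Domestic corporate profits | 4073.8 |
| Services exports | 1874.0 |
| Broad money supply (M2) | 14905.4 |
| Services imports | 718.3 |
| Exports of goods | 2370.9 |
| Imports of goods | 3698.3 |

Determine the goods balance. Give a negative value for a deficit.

Goods balance = 2370.9 - 3698.3 = -1327.4

-1327.4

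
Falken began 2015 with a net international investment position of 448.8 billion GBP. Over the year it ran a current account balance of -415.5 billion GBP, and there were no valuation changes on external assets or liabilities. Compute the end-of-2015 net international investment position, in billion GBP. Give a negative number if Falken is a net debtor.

With no valuation effects, change in NIIP = current account = -415.5
End-of-year NIIP = 448.8 + (-415.5) = 33.3

33.3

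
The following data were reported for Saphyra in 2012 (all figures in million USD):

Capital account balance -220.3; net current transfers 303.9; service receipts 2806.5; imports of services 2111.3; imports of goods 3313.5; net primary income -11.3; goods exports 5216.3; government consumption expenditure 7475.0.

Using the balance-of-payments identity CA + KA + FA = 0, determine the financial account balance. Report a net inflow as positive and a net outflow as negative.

Goods balance = 5216.3 - 3313.5 = 1902.8
Services balance = 2806.5 - 2111.3 = 695.2
Trade balance (goods + services) = 1902.8 + 695.2 = 2598.0
Net primary income = -11.3
Net secondary income = 303.9
Current account = 2598.0 + (-11.3) + 303.9 = 2890.6
Financial account = -(2890.6 + (-220.3)) = -2670.3

-2670.3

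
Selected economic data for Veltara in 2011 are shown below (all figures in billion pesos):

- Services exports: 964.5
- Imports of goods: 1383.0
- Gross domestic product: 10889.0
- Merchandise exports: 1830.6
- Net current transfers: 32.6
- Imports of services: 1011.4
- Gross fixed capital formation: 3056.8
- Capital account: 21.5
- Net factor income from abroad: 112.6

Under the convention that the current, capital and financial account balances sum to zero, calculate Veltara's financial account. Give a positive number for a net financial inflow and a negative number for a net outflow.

-567.4

Goods balance = 1830.6 - 1383.0 = 447.6
Services balance = 964.5 - 1011.4 = -46.9
Trade balance (goods + services) = 447.6 + (-46.9) = 400.7
Net primary income = 112.6
Net secondary income = 32.6
Current account = 400.7 + 112.6 + 32.6 = 545.9
Financial account = -(545.9 + 21.5) = -567.4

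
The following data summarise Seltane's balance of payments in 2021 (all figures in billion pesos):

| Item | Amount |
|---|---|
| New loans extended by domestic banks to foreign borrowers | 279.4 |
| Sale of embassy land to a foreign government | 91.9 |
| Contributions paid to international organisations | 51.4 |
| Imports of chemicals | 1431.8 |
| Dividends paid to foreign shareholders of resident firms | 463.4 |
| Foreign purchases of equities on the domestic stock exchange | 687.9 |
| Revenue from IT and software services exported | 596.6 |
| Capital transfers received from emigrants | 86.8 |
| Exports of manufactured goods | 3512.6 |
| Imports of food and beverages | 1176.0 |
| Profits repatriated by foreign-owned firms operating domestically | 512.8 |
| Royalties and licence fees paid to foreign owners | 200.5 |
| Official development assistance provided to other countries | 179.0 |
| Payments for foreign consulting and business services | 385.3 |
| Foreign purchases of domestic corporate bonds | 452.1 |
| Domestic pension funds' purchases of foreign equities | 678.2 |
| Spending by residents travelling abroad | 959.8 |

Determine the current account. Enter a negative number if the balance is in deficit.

Goods: -1176.0 - 1431.8 + 3512.6 = 904.8
Services: 596.6 - 959.8 - 200.5 - 385.3 = -949.0
Primary income: -512.8 - 463.4 = -976.2
Secondary income: -51.4 - 179.0 = -230.4
Current account = 904.8 + (-949.0) + (-976.2) + (-230.4) = -1250.8
(Excluded from the current account — financial account: new loans extended by domestic banks to foreign borrowers 279.4, foreign purchases of equities on the domestic stock exchange 687.9, foreign purchases of domestic corporate bonds 452.1, domestic pension funds' purchases of foreign equities 678.2; capital account: sale of embassy land to a foreign government 91.9, capital transfers received from emigrants 86.8.)

-1250.8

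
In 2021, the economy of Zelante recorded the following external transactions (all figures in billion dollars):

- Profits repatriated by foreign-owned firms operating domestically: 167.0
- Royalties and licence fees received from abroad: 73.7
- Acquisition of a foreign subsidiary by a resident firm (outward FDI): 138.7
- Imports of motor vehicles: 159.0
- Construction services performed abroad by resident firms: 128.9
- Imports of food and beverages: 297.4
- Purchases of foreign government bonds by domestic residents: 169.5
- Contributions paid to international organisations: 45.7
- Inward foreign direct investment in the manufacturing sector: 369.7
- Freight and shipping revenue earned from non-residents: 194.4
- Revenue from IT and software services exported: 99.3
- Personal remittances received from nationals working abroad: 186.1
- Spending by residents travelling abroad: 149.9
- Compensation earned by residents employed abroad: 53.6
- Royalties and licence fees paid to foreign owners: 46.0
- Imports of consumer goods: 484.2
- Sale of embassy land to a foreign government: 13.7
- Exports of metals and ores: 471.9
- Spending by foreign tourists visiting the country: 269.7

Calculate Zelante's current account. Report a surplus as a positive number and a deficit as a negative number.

128.4

Goods: -484.2 - 159.0 - 297.4 + 471.9 = -468.7
Services: 194.4 + 99.3 + 269.7 + 73.7 - 46.0 + 128.9 - 149.9 = 570.1
Primary income: -167.0 + 53.6 = -113.4
Secondary income: 186.1 - 45.7 = 140.4
Current account = (-468.7) + 570.1 + (-113.4) + 140.4 = 128.4
(Excluded from the current account — financial account: acquisition of a foreign subsidiary by a resident firm (outward FDI) 138.7, purchases of foreign government bonds by domestic residents 169.5, inward foreign direct investment in the manufacturing sector 369.7; capital account: sale of embassy land to a foreign government 13.7.)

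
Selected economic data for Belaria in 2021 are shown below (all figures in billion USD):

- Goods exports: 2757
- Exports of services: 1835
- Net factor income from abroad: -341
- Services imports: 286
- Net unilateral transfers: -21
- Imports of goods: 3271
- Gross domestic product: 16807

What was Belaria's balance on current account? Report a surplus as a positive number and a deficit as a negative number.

Goods balance = 2757 - 3271 = -514
Services balance = 1835 - 286 = 1549
Trade balance (goods + services) = -514 + 1549 = 1035
Net primary income = -341
Net secondary income = -21
Current account = 1035 + (-341) + (-21) = 673

673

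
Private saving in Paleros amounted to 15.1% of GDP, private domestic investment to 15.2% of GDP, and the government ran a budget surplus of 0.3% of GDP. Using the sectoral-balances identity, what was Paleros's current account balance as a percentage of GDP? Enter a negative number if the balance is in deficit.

0.2

By the sectoral-balances identity, CA = (S_private - I) + (T - G).
Private balance = 15.1 - 15.2 = -0.1
Government balance (T - G) = 0.3
CA = -0.1 + 0.3 = 0.2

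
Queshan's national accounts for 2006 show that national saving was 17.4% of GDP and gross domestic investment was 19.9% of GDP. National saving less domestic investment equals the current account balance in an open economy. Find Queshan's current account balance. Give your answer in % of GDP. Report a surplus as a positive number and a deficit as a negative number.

-2.5

CA = S - I = 17.4 - 19.9 = -2.5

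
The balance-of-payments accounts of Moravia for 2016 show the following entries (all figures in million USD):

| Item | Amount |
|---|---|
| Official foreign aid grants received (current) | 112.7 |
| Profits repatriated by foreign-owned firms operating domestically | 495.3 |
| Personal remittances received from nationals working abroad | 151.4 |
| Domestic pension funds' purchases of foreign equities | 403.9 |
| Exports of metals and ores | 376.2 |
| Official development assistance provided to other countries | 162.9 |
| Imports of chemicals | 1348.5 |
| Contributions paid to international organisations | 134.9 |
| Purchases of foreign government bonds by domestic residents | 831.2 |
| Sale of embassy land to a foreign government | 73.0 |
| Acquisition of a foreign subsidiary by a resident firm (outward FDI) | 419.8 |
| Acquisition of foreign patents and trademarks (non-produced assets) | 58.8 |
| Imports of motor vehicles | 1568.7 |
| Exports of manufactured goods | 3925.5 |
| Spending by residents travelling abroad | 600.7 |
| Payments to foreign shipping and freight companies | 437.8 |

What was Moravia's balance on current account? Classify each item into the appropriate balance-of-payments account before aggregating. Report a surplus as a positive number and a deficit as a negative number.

-183.0

Goods: 3925.5 - 1568.7 - 1348.5 + 376.2 = 1384.5
Services: -437.8 - 600.7 = -1038.5
Primary income: -495.3
Secondary income: 151.4 + 112.7 - 162.9 - 134.9 = -33.7
Current account = 1384.5 + (-1038.5) + (-495.3) + (-33.7) = -183.0
(Excluded from the current account — financial account: domestic pension funds' purchases of foreign equities 403.9, purchases of foreign government bonds by domestic residents 831.2, acquisition of a foreign subsidiary by a resident firm (outward FDI) 419.8; capital account: sale of embassy land to a foreign government 73.0, acquisition of foreign patents and trademarks (non-produced assets) 58.8.)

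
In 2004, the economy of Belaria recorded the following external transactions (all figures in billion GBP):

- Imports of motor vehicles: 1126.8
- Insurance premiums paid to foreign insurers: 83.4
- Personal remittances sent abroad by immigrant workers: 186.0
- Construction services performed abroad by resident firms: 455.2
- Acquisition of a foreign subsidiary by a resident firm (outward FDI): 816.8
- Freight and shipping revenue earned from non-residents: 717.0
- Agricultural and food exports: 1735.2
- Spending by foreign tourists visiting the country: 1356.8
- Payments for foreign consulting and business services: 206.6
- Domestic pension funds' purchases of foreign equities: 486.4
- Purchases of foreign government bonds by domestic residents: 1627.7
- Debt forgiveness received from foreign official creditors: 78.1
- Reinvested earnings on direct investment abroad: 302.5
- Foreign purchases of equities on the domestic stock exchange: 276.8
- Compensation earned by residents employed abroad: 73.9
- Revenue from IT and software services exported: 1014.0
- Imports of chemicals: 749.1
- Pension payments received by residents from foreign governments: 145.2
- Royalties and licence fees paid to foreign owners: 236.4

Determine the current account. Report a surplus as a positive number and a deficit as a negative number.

Goods: 1735.2 - 1126.8 - 749.1 = -140.7
Services: 717.0 - 83.4 - 236.4 + 1014.0 + 455.2 - 206.6 + 1356.8 = 3016.6
Primary income: 302.5 + 73.9 = 376.4
Secondary income: 145.2 - 186.0 = -40.8
Current account = (-140.7) + 3016.6 + 376.4 + (-40.8) = 3211.5
(Excluded from the current account — financial account: acquisition of a foreign subsidiary by a resident firm (outward FDI) 816.8, domestic pension funds' purchases of foreign equities 486.4, purchases of foreign government bonds by domestic residents 1627.7, foreign purchases of equities on the domestic stock exchange 276.8; capital account: debt forgiveness received from foreign official creditors 78.1.)

3211.5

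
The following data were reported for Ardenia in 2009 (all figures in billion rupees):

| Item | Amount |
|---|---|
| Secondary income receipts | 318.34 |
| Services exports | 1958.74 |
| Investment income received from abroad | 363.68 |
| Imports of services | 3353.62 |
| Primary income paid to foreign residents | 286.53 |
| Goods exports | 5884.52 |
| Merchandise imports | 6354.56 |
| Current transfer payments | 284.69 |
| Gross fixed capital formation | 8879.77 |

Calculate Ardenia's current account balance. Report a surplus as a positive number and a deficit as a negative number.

Goods balance = 5884.52 - 6354.56 = -470.04
Services balance = 1958.74 - 3353.62 = -1394.88
Trade balance (goods + services) = -470.04 + (-1394.88) = -1864.92
Net primary income = 363.68 - 286.53 = 77.15
Net secondary income = 318.34 - 284.69 = 33.65
Current account = -1864.92 + 77.15 + 33.65 = -1754.12

-1754.12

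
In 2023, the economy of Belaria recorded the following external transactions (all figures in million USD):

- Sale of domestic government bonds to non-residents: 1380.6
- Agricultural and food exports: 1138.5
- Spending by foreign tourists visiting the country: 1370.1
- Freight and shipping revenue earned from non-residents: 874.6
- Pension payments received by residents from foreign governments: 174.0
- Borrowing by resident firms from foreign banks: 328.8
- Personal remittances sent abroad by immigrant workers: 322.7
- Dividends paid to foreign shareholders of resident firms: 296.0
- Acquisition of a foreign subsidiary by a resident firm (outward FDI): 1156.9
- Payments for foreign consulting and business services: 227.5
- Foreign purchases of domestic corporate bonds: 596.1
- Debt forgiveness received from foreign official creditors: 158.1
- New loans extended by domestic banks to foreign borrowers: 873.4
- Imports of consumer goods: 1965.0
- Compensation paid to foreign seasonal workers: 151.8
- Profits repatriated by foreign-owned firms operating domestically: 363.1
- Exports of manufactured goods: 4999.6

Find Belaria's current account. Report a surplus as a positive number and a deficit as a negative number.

Goods: -1965.0 + 1138.5 + 4999.6 = 4173.1
Services: -227.5 + 1370.1 + 874.6 = 2017.2
Primary income: -363.1 - 151.8 - 296.0 = -810.9
Secondary income: 174.0 - 322.7 = -148.7
Current account = 4173.1 + 2017.2 + (-810.9) + (-148.7) = 5230.7
(Excluded from the current account — financial account: sale of domestic government bonds to non-residents 1380.6, borrowing by resident firms from foreign banks 328.8, acquisition of a foreign subsidiary by a resident firm (outward FDI) 1156.9, foreign purchases of domestic corporate bonds 596.1, new loans extended by domestic banks to foreign borrowers 873.4; capital account: debt forgiveness received from foreign official creditors 158.1.)

5230.7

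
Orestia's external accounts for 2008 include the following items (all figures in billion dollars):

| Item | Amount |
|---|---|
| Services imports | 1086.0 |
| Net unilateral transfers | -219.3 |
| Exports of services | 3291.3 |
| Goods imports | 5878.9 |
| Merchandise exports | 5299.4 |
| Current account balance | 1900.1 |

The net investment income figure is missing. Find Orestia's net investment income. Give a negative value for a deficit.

Current account = goods balance + services balance + net primary income + net secondary income
Sum of the known components = 1406.5
Net investment income = CA - (known components) = 1900.1 - 1406.5 = 493.6

493.6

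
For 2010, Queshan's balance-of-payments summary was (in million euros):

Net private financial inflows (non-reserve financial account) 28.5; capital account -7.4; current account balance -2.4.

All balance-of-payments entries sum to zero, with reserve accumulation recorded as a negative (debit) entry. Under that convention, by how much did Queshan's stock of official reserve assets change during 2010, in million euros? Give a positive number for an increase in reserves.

18.7

Official reserve transactions balance = -((-2.4) + (-7.4) + 28.5) = -18.7
An accumulation of reserves is recorded as a debit (negative entry), so the change in the stock of reserves is the negative of that balance.
Change in official reserves = -(-18.7) = 18.7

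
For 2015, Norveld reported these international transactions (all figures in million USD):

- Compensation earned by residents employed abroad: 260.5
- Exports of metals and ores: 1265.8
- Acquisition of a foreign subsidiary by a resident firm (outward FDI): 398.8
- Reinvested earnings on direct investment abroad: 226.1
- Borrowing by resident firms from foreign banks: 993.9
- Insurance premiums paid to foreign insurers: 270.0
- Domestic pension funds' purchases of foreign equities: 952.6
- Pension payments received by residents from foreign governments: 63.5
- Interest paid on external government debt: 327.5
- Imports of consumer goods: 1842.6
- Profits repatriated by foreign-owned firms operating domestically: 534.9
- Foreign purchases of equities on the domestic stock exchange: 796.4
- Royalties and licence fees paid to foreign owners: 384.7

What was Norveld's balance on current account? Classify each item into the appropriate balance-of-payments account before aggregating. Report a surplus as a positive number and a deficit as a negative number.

Goods: 1265.8 - 1842.6 = -576.8
Services: -270.0 - 384.7 = -654.7
Primary income: -327.5 + 226.1 - 534.9 + 260.5 = -375.8
Secondary income: 63.5
Current account = (-576.8) + (-654.7) + (-375.8) + 63.5 = -1543.8
(Excluded from the current account — financial account: acquisition of a foreign subsidiary by a resident firm (outward FDI) 398.8, borrowing by resident firms from foreign banks 993.9, domestic pension funds' purchases of foreign equities 952.6, foreign purchases of equities on the domestic stock exchange 796.4.)

-1543.8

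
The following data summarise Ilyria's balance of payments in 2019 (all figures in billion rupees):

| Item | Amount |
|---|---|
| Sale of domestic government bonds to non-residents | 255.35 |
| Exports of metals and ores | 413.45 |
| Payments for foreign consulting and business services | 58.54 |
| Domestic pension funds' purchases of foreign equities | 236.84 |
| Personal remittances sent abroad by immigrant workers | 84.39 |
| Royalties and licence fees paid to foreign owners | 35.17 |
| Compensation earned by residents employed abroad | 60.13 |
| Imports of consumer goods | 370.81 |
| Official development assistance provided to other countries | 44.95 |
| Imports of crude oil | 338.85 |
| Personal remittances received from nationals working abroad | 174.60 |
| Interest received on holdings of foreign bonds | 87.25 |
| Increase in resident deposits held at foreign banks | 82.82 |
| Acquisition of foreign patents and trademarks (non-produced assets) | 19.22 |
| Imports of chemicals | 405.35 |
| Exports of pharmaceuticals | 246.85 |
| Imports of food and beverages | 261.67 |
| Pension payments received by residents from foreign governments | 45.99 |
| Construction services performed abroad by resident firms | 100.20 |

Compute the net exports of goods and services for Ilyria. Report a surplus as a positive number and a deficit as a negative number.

Goods: 246.85 + 413.45 - 338.85 - 370.81 - 405.35 - 261.67 = -716.38
Services: -35.17 - 58.54 + 100.20 = 6.49
Trade balance = -716.38 + 6.49 = -709.89
(Excluded from the trade balance — financial account: sale of domestic government bonds to non-residents 255.35, domestic pension funds' purchases of foreign equities 236.84, increase in resident deposits held at foreign banks 82.82; secondary income: personal remittances sent abroad by immigrant workers 84.39, official development assistance provided to other countries 44.95, personal remittances received from nationals working abroad 174.60, pension payments received by residents from foreign governments 45.99; primary income: compensation earned by residents employed abroad 60.13, interest received on holdings of foreign bonds 87.25; capital account: acquisition of foreign patents and trademarks (non-produced assets) 19.22.)

-709.89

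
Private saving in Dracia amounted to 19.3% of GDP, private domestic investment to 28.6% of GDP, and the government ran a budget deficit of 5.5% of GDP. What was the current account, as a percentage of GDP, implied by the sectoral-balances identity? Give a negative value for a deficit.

By the sectoral-balances identity, CA = (S_private - I) + (T - G).
Private balance = 19.3 - 28.6 = -9.3
Government balance (T - G) = -5.5
CA = -9.3 + (-5.5) = -14.8

-14.8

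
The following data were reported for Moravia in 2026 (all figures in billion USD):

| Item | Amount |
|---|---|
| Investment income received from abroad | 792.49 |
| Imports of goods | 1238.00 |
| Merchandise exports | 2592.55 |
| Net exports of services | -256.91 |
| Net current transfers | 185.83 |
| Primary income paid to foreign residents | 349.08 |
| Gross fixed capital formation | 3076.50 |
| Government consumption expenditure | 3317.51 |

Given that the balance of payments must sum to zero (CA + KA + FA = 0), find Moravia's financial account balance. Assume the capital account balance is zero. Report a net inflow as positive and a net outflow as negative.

-1726.88

Goods balance = 2592.55 - 1238.00 = 1354.55
Services balance = -256.91
Trade balance (goods + services) = 1354.55 + (-256.91) = 1097.64
Net primary income = 792.49 - 349.08 = 443.41
Net secondary income = 185.83
Current account = 1097.64 + 443.41 + 185.83 = 1726.88
Financial account = -(1726.88) = -1726.88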